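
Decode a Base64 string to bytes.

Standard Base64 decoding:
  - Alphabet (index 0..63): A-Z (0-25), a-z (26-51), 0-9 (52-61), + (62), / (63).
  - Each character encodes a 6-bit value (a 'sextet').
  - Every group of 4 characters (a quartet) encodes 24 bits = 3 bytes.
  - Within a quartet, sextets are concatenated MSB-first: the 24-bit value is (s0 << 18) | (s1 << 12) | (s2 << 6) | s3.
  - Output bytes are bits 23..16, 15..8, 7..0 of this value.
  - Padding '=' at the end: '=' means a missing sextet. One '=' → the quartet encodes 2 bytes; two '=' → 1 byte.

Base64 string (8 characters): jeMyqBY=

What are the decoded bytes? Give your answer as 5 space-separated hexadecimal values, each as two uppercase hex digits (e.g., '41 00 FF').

Answer: 8D E3 32 A8 16

Derivation:
After char 0 ('j'=35): chars_in_quartet=1 acc=0x23 bytes_emitted=0
After char 1 ('e'=30): chars_in_quartet=2 acc=0x8DE bytes_emitted=0
After char 2 ('M'=12): chars_in_quartet=3 acc=0x2378C bytes_emitted=0
After char 3 ('y'=50): chars_in_quartet=4 acc=0x8DE332 -> emit 8D E3 32, reset; bytes_emitted=3
After char 4 ('q'=42): chars_in_quartet=1 acc=0x2A bytes_emitted=3
After char 5 ('B'=1): chars_in_quartet=2 acc=0xA81 bytes_emitted=3
After char 6 ('Y'=24): chars_in_quartet=3 acc=0x2A058 bytes_emitted=3
Padding '=': partial quartet acc=0x2A058 -> emit A8 16; bytes_emitted=5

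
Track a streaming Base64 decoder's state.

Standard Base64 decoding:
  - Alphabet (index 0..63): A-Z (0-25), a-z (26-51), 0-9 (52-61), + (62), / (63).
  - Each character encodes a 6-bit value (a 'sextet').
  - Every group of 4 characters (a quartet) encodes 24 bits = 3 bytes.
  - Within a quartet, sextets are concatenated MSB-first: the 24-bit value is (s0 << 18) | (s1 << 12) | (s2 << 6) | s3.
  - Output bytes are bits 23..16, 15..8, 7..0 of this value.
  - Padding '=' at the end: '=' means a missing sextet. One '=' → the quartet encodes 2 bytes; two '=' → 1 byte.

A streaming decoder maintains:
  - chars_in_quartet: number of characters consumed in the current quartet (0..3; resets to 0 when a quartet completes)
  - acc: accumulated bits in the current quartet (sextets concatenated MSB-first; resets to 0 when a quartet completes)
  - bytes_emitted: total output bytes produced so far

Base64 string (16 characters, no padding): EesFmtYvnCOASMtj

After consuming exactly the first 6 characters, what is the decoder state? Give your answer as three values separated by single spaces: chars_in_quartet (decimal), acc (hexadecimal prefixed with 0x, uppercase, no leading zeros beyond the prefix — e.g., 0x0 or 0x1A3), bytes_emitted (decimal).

Answer: 2 0x9AD 3

Derivation:
After char 0 ('E'=4): chars_in_quartet=1 acc=0x4 bytes_emitted=0
After char 1 ('e'=30): chars_in_quartet=2 acc=0x11E bytes_emitted=0
After char 2 ('s'=44): chars_in_quartet=3 acc=0x47AC bytes_emitted=0
After char 3 ('F'=5): chars_in_quartet=4 acc=0x11EB05 -> emit 11 EB 05, reset; bytes_emitted=3
After char 4 ('m'=38): chars_in_quartet=1 acc=0x26 bytes_emitted=3
After char 5 ('t'=45): chars_in_quartet=2 acc=0x9AD bytes_emitted=3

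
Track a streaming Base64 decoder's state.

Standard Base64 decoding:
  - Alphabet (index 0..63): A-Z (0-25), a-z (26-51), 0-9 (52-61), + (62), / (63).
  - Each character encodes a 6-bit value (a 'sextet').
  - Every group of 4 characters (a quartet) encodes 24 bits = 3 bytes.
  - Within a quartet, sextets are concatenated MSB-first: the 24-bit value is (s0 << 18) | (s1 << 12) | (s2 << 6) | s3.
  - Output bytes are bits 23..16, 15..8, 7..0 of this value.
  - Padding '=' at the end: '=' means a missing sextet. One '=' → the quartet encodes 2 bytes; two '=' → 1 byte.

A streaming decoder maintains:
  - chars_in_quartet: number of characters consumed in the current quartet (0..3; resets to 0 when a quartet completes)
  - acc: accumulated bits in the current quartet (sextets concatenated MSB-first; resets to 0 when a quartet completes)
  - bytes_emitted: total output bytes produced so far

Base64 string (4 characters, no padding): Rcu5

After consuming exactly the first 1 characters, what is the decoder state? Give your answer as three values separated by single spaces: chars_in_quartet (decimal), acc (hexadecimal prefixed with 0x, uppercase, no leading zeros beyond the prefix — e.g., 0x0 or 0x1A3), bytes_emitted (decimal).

After char 0 ('R'=17): chars_in_quartet=1 acc=0x11 bytes_emitted=0

Answer: 1 0x11 0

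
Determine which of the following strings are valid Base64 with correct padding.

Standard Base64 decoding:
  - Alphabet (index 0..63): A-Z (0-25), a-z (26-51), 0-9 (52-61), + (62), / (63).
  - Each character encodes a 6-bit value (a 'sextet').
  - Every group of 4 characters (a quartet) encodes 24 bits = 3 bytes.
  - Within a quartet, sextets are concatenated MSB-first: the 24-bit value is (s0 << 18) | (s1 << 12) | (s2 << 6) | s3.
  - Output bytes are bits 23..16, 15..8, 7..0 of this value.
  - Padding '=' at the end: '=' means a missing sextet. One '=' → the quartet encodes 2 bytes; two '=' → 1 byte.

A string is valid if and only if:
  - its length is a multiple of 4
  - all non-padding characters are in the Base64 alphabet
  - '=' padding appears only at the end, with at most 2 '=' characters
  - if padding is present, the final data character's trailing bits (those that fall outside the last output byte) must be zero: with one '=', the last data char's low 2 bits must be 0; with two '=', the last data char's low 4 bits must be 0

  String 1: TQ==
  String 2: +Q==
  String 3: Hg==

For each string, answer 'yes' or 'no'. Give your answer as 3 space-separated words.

String 1: 'TQ==' → valid
String 2: '+Q==' → valid
String 3: 'Hg==' → valid

Answer: yes yes yes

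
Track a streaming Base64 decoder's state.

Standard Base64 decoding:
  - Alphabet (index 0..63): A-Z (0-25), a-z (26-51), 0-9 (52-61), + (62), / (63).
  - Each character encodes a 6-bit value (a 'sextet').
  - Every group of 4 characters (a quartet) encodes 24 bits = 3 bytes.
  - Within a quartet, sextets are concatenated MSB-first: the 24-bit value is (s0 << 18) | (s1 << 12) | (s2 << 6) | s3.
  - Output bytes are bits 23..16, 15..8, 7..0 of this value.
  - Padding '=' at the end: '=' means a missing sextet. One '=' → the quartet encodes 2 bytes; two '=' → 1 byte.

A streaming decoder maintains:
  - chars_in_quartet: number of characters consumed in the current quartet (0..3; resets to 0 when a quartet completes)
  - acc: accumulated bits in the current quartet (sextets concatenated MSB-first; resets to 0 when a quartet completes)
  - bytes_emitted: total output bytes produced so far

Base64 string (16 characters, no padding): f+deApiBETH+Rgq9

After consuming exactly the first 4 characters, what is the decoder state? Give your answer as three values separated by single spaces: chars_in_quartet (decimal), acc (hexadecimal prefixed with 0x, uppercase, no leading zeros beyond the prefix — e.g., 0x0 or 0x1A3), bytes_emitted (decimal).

Answer: 0 0x0 3

Derivation:
After char 0 ('f'=31): chars_in_quartet=1 acc=0x1F bytes_emitted=0
After char 1 ('+'=62): chars_in_quartet=2 acc=0x7FE bytes_emitted=0
After char 2 ('d'=29): chars_in_quartet=3 acc=0x1FF9D bytes_emitted=0
After char 3 ('e'=30): chars_in_quartet=4 acc=0x7FE75E -> emit 7F E7 5E, reset; bytes_emitted=3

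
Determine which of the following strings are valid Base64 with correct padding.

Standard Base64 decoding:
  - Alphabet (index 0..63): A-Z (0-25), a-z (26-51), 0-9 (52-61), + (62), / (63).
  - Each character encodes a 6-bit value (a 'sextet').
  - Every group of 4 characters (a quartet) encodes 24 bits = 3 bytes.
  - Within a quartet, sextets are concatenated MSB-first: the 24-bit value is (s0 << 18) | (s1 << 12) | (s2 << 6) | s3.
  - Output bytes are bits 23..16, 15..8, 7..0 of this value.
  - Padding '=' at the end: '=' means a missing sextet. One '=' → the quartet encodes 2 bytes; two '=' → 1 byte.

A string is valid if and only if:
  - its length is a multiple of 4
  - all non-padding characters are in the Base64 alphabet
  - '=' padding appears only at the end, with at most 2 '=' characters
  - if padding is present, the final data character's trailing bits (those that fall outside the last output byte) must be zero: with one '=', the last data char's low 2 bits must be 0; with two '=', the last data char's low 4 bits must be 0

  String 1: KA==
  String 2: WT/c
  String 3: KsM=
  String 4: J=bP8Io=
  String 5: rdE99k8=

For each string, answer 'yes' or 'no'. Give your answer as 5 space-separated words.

String 1: 'KA==' → valid
String 2: 'WT/c' → valid
String 3: 'KsM=' → valid
String 4: 'J=bP8Io=' → invalid (bad char(s): ['=']; '=' in middle)
String 5: 'rdE99k8=' → valid

Answer: yes yes yes no yes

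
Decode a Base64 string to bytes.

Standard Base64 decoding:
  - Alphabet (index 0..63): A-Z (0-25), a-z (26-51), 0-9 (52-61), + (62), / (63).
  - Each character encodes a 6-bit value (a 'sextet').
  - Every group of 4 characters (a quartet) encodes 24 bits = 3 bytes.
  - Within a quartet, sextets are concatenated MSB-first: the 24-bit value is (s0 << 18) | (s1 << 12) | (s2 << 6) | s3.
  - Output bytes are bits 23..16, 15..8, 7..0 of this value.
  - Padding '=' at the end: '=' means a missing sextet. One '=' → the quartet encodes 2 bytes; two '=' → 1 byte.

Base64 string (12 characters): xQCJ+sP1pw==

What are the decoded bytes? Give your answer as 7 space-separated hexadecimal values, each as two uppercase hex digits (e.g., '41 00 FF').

After char 0 ('x'=49): chars_in_quartet=1 acc=0x31 bytes_emitted=0
After char 1 ('Q'=16): chars_in_quartet=2 acc=0xC50 bytes_emitted=0
After char 2 ('C'=2): chars_in_quartet=3 acc=0x31402 bytes_emitted=0
After char 3 ('J'=9): chars_in_quartet=4 acc=0xC50089 -> emit C5 00 89, reset; bytes_emitted=3
After char 4 ('+'=62): chars_in_quartet=1 acc=0x3E bytes_emitted=3
After char 5 ('s'=44): chars_in_quartet=2 acc=0xFAC bytes_emitted=3
After char 6 ('P'=15): chars_in_quartet=3 acc=0x3EB0F bytes_emitted=3
After char 7 ('1'=53): chars_in_quartet=4 acc=0xFAC3F5 -> emit FA C3 F5, reset; bytes_emitted=6
After char 8 ('p'=41): chars_in_quartet=1 acc=0x29 bytes_emitted=6
After char 9 ('w'=48): chars_in_quartet=2 acc=0xA70 bytes_emitted=6
Padding '==': partial quartet acc=0xA70 -> emit A7; bytes_emitted=7

Answer: C5 00 89 FA C3 F5 A7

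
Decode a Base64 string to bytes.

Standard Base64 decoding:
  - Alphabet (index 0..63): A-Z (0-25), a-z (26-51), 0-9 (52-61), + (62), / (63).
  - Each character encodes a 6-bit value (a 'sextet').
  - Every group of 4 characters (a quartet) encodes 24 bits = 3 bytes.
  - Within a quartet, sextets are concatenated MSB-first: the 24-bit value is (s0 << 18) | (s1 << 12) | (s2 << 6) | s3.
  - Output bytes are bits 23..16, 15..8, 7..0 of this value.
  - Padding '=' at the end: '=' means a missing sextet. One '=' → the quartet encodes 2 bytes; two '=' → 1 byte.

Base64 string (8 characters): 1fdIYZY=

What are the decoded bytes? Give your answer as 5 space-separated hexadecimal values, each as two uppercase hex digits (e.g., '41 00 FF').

After char 0 ('1'=53): chars_in_quartet=1 acc=0x35 bytes_emitted=0
After char 1 ('f'=31): chars_in_quartet=2 acc=0xD5F bytes_emitted=0
After char 2 ('d'=29): chars_in_quartet=3 acc=0x357DD bytes_emitted=0
After char 3 ('I'=8): chars_in_quartet=4 acc=0xD5F748 -> emit D5 F7 48, reset; bytes_emitted=3
After char 4 ('Y'=24): chars_in_quartet=1 acc=0x18 bytes_emitted=3
After char 5 ('Z'=25): chars_in_quartet=2 acc=0x619 bytes_emitted=3
After char 6 ('Y'=24): chars_in_quartet=3 acc=0x18658 bytes_emitted=3
Padding '=': partial quartet acc=0x18658 -> emit 61 96; bytes_emitted=5

Answer: D5 F7 48 61 96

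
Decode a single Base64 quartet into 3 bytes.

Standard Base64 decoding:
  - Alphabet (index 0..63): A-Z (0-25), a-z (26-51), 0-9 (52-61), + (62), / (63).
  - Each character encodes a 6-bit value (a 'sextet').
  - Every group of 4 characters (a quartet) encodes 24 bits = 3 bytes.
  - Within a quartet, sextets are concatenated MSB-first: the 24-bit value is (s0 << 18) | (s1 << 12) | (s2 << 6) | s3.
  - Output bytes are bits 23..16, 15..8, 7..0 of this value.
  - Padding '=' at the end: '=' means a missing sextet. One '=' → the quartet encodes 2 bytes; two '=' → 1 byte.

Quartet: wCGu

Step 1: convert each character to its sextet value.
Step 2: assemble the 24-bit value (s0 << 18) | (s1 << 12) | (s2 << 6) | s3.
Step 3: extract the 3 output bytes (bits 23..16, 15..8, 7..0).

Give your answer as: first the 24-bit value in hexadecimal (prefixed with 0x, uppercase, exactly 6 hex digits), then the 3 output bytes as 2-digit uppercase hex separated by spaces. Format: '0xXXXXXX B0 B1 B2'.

Answer: 0xC021AE C0 21 AE

Derivation:
Sextets: w=48, C=2, G=6, u=46
24-bit: (48<<18) | (2<<12) | (6<<6) | 46
      = 0xC00000 | 0x002000 | 0x000180 | 0x00002E
      = 0xC021AE
Bytes: (v>>16)&0xFF=C0, (v>>8)&0xFF=21, v&0xFF=AE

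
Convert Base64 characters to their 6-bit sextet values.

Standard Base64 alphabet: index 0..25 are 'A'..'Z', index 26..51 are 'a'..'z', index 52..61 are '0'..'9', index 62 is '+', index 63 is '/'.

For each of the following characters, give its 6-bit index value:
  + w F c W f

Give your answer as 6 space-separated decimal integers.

'+': index 62
'w': a..z range, 26 + ord('w') − ord('a') = 48
'F': A..Z range, ord('F') − ord('A') = 5
'c': a..z range, 26 + ord('c') − ord('a') = 28
'W': A..Z range, ord('W') − ord('A') = 22
'f': a..z range, 26 + ord('f') − ord('a') = 31

Answer: 62 48 5 28 22 31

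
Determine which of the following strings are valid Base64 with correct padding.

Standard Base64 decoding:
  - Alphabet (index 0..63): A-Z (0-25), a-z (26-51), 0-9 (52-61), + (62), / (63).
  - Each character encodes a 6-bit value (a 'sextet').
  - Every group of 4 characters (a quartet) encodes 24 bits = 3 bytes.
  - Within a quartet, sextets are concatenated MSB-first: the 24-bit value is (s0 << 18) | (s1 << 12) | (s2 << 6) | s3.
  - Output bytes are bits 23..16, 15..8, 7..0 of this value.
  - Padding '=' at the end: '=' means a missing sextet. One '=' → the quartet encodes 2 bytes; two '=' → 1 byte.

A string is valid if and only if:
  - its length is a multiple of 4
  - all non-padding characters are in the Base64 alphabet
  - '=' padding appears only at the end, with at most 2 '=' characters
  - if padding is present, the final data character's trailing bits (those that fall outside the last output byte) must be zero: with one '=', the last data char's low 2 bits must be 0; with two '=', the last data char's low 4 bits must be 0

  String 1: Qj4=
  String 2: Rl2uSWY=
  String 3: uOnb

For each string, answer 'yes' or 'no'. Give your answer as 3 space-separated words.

String 1: 'Qj4=' → valid
String 2: 'Rl2uSWY=' → valid
String 3: 'uOnb' → valid

Answer: yes yes yes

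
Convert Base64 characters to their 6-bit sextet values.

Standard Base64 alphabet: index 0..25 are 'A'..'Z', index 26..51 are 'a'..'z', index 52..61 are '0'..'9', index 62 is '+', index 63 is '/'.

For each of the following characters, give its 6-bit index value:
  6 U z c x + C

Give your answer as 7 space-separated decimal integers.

Answer: 58 20 51 28 49 62 2

Derivation:
'6': 0..9 range, 52 + ord('6') − ord('0') = 58
'U': A..Z range, ord('U') − ord('A') = 20
'z': a..z range, 26 + ord('z') − ord('a') = 51
'c': a..z range, 26 + ord('c') − ord('a') = 28
'x': a..z range, 26 + ord('x') − ord('a') = 49
'+': index 62
'C': A..Z range, ord('C') − ord('A') = 2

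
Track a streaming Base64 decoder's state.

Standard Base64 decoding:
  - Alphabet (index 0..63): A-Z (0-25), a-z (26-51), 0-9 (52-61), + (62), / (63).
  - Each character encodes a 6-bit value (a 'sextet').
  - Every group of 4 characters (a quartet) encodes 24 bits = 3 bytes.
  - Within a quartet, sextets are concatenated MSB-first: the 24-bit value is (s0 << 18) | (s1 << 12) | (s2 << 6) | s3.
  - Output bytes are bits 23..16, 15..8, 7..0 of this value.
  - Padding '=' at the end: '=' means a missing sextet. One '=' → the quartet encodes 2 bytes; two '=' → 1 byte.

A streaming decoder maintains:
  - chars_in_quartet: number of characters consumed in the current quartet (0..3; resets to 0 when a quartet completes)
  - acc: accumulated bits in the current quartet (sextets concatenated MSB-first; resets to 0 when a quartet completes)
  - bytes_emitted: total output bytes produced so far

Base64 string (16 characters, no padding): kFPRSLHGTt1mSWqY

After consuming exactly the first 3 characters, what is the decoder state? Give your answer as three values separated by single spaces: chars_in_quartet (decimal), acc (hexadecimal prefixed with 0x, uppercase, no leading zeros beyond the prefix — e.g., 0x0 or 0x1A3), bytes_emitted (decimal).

After char 0 ('k'=36): chars_in_quartet=1 acc=0x24 bytes_emitted=0
After char 1 ('F'=5): chars_in_quartet=2 acc=0x905 bytes_emitted=0
After char 2 ('P'=15): chars_in_quartet=3 acc=0x2414F bytes_emitted=0

Answer: 3 0x2414F 0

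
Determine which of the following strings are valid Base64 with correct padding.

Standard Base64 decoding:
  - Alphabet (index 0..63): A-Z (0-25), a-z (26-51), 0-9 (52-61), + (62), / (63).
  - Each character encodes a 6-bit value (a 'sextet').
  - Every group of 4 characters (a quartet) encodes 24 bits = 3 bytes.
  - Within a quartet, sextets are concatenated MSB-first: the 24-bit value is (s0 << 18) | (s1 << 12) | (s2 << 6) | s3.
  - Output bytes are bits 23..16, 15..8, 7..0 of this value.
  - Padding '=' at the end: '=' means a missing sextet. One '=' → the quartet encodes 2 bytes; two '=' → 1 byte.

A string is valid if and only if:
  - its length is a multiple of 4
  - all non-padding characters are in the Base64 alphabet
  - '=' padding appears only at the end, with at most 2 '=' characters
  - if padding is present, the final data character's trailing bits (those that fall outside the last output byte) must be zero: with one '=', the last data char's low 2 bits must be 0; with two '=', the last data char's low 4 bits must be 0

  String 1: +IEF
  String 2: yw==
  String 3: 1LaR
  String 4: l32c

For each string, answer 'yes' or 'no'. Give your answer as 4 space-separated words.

Answer: yes yes yes yes

Derivation:
String 1: '+IEF' → valid
String 2: 'yw==' → valid
String 3: '1LaR' → valid
String 4: 'l32c' → valid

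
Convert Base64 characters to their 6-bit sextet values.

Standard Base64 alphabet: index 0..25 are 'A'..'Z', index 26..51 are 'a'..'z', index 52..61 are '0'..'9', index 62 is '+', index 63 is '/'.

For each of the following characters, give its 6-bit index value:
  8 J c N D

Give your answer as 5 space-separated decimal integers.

'8': 0..9 range, 52 + ord('8') − ord('0') = 60
'J': A..Z range, ord('J') − ord('A') = 9
'c': a..z range, 26 + ord('c') − ord('a') = 28
'N': A..Z range, ord('N') − ord('A') = 13
'D': A..Z range, ord('D') − ord('A') = 3

Answer: 60 9 28 13 3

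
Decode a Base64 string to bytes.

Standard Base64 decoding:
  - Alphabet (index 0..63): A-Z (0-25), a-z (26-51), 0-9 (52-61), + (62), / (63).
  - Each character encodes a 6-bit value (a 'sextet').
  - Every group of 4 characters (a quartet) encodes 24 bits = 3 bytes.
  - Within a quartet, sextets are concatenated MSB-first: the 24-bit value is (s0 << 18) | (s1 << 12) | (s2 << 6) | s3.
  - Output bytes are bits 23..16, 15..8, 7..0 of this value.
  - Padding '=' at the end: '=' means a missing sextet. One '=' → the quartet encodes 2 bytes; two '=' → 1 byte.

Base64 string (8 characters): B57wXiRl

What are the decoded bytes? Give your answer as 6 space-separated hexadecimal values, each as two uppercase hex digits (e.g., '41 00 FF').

After char 0 ('B'=1): chars_in_quartet=1 acc=0x1 bytes_emitted=0
After char 1 ('5'=57): chars_in_quartet=2 acc=0x79 bytes_emitted=0
After char 2 ('7'=59): chars_in_quartet=3 acc=0x1E7B bytes_emitted=0
After char 3 ('w'=48): chars_in_quartet=4 acc=0x79EF0 -> emit 07 9E F0, reset; bytes_emitted=3
After char 4 ('X'=23): chars_in_quartet=1 acc=0x17 bytes_emitted=3
After char 5 ('i'=34): chars_in_quartet=2 acc=0x5E2 bytes_emitted=3
After char 6 ('R'=17): chars_in_quartet=3 acc=0x17891 bytes_emitted=3
After char 7 ('l'=37): chars_in_quartet=4 acc=0x5E2465 -> emit 5E 24 65, reset; bytes_emitted=6

Answer: 07 9E F0 5E 24 65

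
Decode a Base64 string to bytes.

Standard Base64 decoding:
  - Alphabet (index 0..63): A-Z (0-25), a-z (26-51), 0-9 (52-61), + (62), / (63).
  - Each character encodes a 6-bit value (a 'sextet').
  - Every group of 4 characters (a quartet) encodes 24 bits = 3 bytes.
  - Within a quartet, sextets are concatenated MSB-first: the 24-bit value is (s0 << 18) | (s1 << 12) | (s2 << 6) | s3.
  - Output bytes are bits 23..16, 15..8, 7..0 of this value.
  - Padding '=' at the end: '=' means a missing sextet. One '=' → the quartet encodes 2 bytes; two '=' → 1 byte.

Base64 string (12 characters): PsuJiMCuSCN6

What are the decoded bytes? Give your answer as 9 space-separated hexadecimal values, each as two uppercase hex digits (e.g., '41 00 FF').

After char 0 ('P'=15): chars_in_quartet=1 acc=0xF bytes_emitted=0
After char 1 ('s'=44): chars_in_quartet=2 acc=0x3EC bytes_emitted=0
After char 2 ('u'=46): chars_in_quartet=3 acc=0xFB2E bytes_emitted=0
After char 3 ('J'=9): chars_in_quartet=4 acc=0x3ECB89 -> emit 3E CB 89, reset; bytes_emitted=3
After char 4 ('i'=34): chars_in_quartet=1 acc=0x22 bytes_emitted=3
After char 5 ('M'=12): chars_in_quartet=2 acc=0x88C bytes_emitted=3
After char 6 ('C'=2): chars_in_quartet=3 acc=0x22302 bytes_emitted=3
After char 7 ('u'=46): chars_in_quartet=4 acc=0x88C0AE -> emit 88 C0 AE, reset; bytes_emitted=6
After char 8 ('S'=18): chars_in_quartet=1 acc=0x12 bytes_emitted=6
After char 9 ('C'=2): chars_in_quartet=2 acc=0x482 bytes_emitted=6
After char 10 ('N'=13): chars_in_quartet=3 acc=0x1208D bytes_emitted=6
After char 11 ('6'=58): chars_in_quartet=4 acc=0x48237A -> emit 48 23 7A, reset; bytes_emitted=9

Answer: 3E CB 89 88 C0 AE 48 23 7A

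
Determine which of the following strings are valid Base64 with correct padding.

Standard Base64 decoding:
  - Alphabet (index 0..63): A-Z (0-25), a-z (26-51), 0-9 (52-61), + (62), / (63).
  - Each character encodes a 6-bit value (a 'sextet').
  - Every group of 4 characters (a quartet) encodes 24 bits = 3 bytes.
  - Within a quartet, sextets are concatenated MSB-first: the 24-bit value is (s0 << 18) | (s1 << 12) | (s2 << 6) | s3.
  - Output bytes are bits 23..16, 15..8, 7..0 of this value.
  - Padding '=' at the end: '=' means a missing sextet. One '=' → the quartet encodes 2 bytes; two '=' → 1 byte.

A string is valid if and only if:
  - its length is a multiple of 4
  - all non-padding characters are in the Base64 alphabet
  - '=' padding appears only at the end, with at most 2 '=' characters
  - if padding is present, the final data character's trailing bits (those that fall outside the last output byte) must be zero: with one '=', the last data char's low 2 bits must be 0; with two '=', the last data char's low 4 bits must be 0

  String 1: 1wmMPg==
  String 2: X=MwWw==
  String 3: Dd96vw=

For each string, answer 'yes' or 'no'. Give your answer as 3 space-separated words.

Answer: yes no no

Derivation:
String 1: '1wmMPg==' → valid
String 2: 'X=MwWw==' → invalid (bad char(s): ['=']; '=' in middle)
String 3: 'Dd96vw=' → invalid (len=7 not mult of 4)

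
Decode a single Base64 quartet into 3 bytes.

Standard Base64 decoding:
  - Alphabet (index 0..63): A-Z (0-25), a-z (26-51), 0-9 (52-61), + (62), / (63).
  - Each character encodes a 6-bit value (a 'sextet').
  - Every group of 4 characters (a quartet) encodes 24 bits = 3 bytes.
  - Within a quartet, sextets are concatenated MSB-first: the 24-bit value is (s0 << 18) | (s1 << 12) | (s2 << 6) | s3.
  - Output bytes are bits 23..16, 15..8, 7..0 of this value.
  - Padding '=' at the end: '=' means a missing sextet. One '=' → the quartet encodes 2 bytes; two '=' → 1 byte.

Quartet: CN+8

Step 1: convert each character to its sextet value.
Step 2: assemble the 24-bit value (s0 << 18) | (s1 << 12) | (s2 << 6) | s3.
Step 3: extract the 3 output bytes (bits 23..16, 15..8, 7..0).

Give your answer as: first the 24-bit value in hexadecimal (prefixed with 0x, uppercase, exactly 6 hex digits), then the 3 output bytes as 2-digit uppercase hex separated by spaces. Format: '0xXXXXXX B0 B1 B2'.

Answer: 0x08DFBC 08 DF BC

Derivation:
Sextets: C=2, N=13, +=62, 8=60
24-bit: (2<<18) | (13<<12) | (62<<6) | 60
      = 0x080000 | 0x00D000 | 0x000F80 | 0x00003C
      = 0x08DFBC
Bytes: (v>>16)&0xFF=08, (v>>8)&0xFF=DF, v&0xFF=BC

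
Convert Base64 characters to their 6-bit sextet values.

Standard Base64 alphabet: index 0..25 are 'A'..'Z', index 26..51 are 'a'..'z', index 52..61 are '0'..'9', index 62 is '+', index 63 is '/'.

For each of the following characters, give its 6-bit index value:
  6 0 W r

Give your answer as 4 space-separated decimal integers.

'6': 0..9 range, 52 + ord('6') − ord('0') = 58
'0': 0..9 range, 52 + ord('0') − ord('0') = 52
'W': A..Z range, ord('W') − ord('A') = 22
'r': a..z range, 26 + ord('r') − ord('a') = 43

Answer: 58 52 22 43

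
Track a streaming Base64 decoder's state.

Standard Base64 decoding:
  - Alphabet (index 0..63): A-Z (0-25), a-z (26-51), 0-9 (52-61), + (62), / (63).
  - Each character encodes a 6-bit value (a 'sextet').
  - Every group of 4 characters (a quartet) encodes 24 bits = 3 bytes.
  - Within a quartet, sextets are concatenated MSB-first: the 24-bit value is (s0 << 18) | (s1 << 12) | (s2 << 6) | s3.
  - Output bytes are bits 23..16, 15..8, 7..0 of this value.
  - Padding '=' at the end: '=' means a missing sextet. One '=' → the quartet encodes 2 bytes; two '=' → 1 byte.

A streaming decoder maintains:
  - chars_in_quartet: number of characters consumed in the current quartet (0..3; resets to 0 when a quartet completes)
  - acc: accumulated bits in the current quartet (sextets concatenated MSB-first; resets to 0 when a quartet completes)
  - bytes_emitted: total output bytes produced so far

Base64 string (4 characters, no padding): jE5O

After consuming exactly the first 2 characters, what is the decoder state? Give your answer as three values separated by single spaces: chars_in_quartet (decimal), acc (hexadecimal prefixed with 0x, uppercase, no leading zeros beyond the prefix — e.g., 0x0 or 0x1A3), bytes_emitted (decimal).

After char 0 ('j'=35): chars_in_quartet=1 acc=0x23 bytes_emitted=0
After char 1 ('E'=4): chars_in_quartet=2 acc=0x8C4 bytes_emitted=0

Answer: 2 0x8C4 0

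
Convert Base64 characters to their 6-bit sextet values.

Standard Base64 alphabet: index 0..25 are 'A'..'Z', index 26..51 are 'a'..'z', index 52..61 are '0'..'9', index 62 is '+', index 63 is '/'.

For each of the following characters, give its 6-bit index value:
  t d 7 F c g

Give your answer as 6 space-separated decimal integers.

't': a..z range, 26 + ord('t') − ord('a') = 45
'd': a..z range, 26 + ord('d') − ord('a') = 29
'7': 0..9 range, 52 + ord('7') − ord('0') = 59
'F': A..Z range, ord('F') − ord('A') = 5
'c': a..z range, 26 + ord('c') − ord('a') = 28
'g': a..z range, 26 + ord('g') − ord('a') = 32

Answer: 45 29 59 5 28 32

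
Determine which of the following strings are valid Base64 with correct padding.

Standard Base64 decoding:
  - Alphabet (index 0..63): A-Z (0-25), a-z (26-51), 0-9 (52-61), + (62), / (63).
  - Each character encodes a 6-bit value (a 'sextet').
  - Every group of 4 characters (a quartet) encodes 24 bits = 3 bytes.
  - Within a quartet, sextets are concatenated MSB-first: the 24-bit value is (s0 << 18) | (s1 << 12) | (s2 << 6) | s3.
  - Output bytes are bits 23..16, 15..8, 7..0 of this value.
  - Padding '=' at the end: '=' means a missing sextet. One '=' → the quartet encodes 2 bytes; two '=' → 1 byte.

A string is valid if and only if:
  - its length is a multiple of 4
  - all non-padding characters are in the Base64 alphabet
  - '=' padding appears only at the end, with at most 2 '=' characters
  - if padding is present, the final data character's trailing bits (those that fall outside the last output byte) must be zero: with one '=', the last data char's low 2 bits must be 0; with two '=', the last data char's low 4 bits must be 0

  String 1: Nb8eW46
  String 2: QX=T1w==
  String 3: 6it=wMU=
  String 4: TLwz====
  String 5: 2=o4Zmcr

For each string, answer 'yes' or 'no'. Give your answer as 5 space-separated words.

String 1: 'Nb8eW46' → invalid (len=7 not mult of 4)
String 2: 'QX=T1w==' → invalid (bad char(s): ['=']; '=' in middle)
String 3: '6it=wMU=' → invalid (bad char(s): ['=']; '=' in middle)
String 4: 'TLwz====' → invalid (4 pad chars (max 2))
String 5: '2=o4Zmcr' → invalid (bad char(s): ['=']; '=' in middle)

Answer: no no no no no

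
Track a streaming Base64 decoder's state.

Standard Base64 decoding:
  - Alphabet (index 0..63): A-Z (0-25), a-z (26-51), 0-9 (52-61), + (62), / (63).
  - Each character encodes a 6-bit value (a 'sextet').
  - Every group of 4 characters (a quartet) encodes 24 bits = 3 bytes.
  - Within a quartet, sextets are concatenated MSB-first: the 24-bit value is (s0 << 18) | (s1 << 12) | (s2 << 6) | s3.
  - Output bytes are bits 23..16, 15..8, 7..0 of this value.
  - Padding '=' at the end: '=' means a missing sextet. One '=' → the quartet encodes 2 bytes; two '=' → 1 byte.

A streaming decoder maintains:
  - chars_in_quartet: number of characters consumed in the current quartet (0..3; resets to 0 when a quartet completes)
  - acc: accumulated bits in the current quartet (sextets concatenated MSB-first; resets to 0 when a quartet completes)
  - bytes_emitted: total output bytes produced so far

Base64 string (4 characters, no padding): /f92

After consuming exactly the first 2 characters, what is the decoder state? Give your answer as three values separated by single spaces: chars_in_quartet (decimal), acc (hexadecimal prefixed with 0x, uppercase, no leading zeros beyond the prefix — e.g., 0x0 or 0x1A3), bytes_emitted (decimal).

Answer: 2 0xFDF 0

Derivation:
After char 0 ('/'=63): chars_in_quartet=1 acc=0x3F bytes_emitted=0
After char 1 ('f'=31): chars_in_quartet=2 acc=0xFDF bytes_emitted=0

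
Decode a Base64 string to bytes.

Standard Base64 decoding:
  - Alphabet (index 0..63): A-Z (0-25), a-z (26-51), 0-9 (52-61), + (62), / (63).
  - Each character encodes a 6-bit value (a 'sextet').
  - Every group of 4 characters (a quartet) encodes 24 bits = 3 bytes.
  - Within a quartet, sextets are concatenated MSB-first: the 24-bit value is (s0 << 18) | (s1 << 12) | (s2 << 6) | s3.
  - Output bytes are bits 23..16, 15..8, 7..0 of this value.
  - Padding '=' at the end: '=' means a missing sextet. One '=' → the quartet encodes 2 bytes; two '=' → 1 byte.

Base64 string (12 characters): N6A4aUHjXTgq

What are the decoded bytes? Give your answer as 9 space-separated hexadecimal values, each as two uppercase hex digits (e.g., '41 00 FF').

Answer: 37 A0 38 69 41 E3 5D 38 2A

Derivation:
After char 0 ('N'=13): chars_in_quartet=1 acc=0xD bytes_emitted=0
After char 1 ('6'=58): chars_in_quartet=2 acc=0x37A bytes_emitted=0
After char 2 ('A'=0): chars_in_quartet=3 acc=0xDE80 bytes_emitted=0
After char 3 ('4'=56): chars_in_quartet=4 acc=0x37A038 -> emit 37 A0 38, reset; bytes_emitted=3
After char 4 ('a'=26): chars_in_quartet=1 acc=0x1A bytes_emitted=3
After char 5 ('U'=20): chars_in_quartet=2 acc=0x694 bytes_emitted=3
After char 6 ('H'=7): chars_in_quartet=3 acc=0x1A507 bytes_emitted=3
After char 7 ('j'=35): chars_in_quartet=4 acc=0x6941E3 -> emit 69 41 E3, reset; bytes_emitted=6
After char 8 ('X'=23): chars_in_quartet=1 acc=0x17 bytes_emitted=6
After char 9 ('T'=19): chars_in_quartet=2 acc=0x5D3 bytes_emitted=6
After char 10 ('g'=32): chars_in_quartet=3 acc=0x174E0 bytes_emitted=6
After char 11 ('q'=42): chars_in_quartet=4 acc=0x5D382A -> emit 5D 38 2A, reset; bytes_emitted=9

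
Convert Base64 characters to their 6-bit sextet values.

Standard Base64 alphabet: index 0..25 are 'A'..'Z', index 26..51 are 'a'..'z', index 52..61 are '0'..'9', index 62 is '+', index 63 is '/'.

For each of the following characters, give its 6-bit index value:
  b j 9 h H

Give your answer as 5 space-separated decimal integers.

'b': a..z range, 26 + ord('b') − ord('a') = 27
'j': a..z range, 26 + ord('j') − ord('a') = 35
'9': 0..9 range, 52 + ord('9') − ord('0') = 61
'h': a..z range, 26 + ord('h') − ord('a') = 33
'H': A..Z range, ord('H') − ord('A') = 7

Answer: 27 35 61 33 7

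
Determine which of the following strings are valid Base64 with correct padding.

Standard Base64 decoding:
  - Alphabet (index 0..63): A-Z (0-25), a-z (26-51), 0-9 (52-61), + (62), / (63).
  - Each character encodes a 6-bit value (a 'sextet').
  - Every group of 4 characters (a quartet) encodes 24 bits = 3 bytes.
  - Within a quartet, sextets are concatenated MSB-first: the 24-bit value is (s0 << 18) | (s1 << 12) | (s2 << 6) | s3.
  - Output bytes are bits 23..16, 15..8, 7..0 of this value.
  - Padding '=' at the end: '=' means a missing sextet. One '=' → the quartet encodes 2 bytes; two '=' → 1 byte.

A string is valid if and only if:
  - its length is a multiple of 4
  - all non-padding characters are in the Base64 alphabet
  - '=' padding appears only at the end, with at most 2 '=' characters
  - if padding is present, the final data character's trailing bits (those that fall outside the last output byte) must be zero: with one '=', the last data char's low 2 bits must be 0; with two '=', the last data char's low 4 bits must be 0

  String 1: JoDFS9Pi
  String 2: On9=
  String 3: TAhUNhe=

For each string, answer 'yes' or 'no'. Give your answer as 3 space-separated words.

Answer: yes no no

Derivation:
String 1: 'JoDFS9Pi' → valid
String 2: 'On9=' → invalid (bad trailing bits)
String 3: 'TAhUNhe=' → invalid (bad trailing bits)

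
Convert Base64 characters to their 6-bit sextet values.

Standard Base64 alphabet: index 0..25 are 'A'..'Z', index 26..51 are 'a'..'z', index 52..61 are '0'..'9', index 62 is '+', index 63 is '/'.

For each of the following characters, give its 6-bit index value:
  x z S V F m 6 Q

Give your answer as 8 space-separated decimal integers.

'x': a..z range, 26 + ord('x') − ord('a') = 49
'z': a..z range, 26 + ord('z') − ord('a') = 51
'S': A..Z range, ord('S') − ord('A') = 18
'V': A..Z range, ord('V') − ord('A') = 21
'F': A..Z range, ord('F') − ord('A') = 5
'm': a..z range, 26 + ord('m') − ord('a') = 38
'6': 0..9 range, 52 + ord('6') − ord('0') = 58
'Q': A..Z range, ord('Q') − ord('A') = 16

Answer: 49 51 18 21 5 38 58 16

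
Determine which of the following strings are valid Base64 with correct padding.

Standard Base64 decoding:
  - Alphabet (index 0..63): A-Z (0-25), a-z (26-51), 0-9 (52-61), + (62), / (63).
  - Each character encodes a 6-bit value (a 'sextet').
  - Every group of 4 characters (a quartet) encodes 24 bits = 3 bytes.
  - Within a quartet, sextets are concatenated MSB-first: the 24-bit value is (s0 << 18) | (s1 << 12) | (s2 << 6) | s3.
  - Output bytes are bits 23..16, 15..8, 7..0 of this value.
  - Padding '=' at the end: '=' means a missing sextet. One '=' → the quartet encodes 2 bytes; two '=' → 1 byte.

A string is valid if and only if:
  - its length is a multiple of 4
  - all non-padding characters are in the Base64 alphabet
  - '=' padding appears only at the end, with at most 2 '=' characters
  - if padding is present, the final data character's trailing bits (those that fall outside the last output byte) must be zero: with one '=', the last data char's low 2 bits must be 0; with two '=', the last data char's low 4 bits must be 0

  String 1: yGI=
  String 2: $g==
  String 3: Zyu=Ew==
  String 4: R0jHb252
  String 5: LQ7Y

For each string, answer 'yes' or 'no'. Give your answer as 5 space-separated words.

Answer: yes no no yes yes

Derivation:
String 1: 'yGI=' → valid
String 2: '$g==' → invalid (bad char(s): ['$'])
String 3: 'Zyu=Ew==' → invalid (bad char(s): ['=']; '=' in middle)
String 4: 'R0jHb252' → valid
String 5: 'LQ7Y' → valid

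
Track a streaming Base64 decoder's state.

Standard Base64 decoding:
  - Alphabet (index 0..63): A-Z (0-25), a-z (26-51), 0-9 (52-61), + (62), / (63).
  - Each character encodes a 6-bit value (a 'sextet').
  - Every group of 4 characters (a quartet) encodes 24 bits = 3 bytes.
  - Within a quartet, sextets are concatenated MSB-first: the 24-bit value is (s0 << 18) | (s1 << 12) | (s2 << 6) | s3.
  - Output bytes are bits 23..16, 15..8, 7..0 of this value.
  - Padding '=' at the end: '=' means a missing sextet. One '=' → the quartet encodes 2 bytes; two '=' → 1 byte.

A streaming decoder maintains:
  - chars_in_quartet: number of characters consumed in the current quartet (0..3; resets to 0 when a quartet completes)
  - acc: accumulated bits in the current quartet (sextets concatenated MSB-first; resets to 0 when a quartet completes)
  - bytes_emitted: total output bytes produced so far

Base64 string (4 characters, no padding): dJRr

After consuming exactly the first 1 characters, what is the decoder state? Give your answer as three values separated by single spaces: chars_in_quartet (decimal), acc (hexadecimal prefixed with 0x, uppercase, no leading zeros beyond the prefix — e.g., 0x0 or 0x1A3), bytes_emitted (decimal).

Answer: 1 0x1D 0

Derivation:
After char 0 ('d'=29): chars_in_quartet=1 acc=0x1D bytes_emitted=0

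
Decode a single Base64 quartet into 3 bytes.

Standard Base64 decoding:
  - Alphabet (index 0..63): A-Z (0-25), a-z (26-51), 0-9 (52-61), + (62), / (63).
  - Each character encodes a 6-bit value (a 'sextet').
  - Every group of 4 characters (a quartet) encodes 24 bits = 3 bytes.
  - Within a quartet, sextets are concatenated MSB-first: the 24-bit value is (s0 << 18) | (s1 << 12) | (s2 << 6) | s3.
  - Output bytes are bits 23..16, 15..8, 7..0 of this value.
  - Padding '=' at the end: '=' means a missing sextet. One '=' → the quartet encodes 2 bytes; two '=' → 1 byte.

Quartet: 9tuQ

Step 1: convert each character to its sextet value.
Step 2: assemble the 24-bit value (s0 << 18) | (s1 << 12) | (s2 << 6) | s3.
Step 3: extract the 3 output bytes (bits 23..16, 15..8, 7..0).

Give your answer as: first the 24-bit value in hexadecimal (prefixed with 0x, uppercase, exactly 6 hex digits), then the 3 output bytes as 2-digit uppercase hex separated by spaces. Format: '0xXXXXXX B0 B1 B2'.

Answer: 0xF6DB90 F6 DB 90

Derivation:
Sextets: 9=61, t=45, u=46, Q=16
24-bit: (61<<18) | (45<<12) | (46<<6) | 16
      = 0xF40000 | 0x02D000 | 0x000B80 | 0x000010
      = 0xF6DB90
Bytes: (v>>16)&0xFF=F6, (v>>8)&0xFF=DB, v&0xFF=90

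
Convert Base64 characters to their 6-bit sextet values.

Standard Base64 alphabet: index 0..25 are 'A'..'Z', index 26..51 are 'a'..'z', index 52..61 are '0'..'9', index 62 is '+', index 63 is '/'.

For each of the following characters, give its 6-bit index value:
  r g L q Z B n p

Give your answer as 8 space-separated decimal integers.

Answer: 43 32 11 42 25 1 39 41

Derivation:
'r': a..z range, 26 + ord('r') − ord('a') = 43
'g': a..z range, 26 + ord('g') − ord('a') = 32
'L': A..Z range, ord('L') − ord('A') = 11
'q': a..z range, 26 + ord('q') − ord('a') = 42
'Z': A..Z range, ord('Z') − ord('A') = 25
'B': A..Z range, ord('B') − ord('A') = 1
'n': a..z range, 26 + ord('n') − ord('a') = 39
'p': a..z range, 26 + ord('p') − ord('a') = 41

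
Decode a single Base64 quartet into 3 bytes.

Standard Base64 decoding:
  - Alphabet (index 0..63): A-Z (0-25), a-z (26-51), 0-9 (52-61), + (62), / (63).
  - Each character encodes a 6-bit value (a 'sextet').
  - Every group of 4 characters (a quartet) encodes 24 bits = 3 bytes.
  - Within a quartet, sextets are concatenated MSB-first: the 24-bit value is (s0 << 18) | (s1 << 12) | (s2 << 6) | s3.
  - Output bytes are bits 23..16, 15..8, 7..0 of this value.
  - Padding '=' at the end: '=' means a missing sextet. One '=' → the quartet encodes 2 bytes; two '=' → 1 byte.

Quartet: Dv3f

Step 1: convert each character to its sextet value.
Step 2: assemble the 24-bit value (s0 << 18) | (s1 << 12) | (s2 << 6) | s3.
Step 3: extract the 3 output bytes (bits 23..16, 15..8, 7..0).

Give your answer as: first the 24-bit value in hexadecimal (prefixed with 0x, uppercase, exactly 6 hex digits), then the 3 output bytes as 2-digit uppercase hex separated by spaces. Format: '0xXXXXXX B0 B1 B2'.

Sextets: D=3, v=47, 3=55, f=31
24-bit: (3<<18) | (47<<12) | (55<<6) | 31
      = 0x0C0000 | 0x02F000 | 0x000DC0 | 0x00001F
      = 0x0EFDDF
Bytes: (v>>16)&0xFF=0E, (v>>8)&0xFF=FD, v&0xFF=DF

Answer: 0x0EFDDF 0E FD DF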